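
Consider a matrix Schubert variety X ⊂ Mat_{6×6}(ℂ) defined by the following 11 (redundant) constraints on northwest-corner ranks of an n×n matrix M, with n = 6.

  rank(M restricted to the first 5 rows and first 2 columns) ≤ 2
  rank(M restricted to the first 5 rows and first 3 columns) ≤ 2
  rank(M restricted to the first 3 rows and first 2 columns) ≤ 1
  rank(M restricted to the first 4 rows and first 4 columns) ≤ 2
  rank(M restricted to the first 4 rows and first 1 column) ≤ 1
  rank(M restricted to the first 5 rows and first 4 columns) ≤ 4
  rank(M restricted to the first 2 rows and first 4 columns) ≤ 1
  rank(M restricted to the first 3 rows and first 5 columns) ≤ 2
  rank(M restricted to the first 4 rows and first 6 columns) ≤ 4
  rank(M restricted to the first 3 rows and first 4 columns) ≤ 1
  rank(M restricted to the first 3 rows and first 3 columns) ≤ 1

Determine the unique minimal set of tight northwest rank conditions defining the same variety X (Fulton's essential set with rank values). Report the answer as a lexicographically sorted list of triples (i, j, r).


Propagating the 11 rank bounds to every northwest block:

  1 | 1 | 1 | 1 | 1 | 1
  1 | 1 | 1 | 1 | 2 | 2
  1 | 1 | 1 | 1 | 2 | 3
  1 | 2 | 2 | 2 | 3 | 4
  1 | 2 | 2 | 3 | 4 | 5
  1 | 2 | 3 | 4 | 5 | 6

hence w(1..6) = (1, 5, 6, 2, 4, 3).

|D(w)|=7, |Ess(w)|=2:

[(3, 4, 1), (5, 3, 2)]


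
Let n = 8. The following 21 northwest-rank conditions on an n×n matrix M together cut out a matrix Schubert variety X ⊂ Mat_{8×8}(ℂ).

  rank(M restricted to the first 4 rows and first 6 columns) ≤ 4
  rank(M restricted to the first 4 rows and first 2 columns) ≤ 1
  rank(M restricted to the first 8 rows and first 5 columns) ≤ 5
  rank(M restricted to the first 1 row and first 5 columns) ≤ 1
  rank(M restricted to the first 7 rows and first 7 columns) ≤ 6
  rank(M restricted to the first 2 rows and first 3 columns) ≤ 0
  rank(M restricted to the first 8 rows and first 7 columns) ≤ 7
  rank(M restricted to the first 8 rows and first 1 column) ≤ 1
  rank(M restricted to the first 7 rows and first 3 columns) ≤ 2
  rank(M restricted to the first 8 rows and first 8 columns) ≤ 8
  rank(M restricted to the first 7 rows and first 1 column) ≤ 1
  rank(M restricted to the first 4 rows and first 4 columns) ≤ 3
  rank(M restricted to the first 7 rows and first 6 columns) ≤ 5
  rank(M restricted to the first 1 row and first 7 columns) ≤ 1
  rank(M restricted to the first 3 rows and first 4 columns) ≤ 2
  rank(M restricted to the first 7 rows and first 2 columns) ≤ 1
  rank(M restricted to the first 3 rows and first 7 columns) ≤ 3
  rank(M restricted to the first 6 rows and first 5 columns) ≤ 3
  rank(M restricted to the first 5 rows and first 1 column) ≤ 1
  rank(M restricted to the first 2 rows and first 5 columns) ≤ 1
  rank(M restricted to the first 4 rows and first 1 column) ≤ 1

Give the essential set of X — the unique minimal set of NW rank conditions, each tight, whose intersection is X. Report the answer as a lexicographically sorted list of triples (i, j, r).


Propagating the 21 rank bounds to every northwest block:

  row 1: 0 0 0 1 1 1 1 1
  row 2: 0 0 0 1 1 2 2 2
  row 3: 1 1 1 2 2 3 3 3
  row 4: 1 1 2 3 3 4 4 4
  row 5: 1 1 2 3 3 4 5 5
  row 6: 1 1 2 3 3 4 5 6
  row 7: 1 1 2 3 4 5 6 7
  row 8: 1 2 3 4 5 6 7 8

hence w(1..8) = (4, 6, 1, 3, 7, 8, 5, 2).

4 SE-corners of the 13-cell Rothe diagram give Ess(w):

[(2, 3, 0), (2, 5, 1), (6, 5, 3), (7, 2, 1)]


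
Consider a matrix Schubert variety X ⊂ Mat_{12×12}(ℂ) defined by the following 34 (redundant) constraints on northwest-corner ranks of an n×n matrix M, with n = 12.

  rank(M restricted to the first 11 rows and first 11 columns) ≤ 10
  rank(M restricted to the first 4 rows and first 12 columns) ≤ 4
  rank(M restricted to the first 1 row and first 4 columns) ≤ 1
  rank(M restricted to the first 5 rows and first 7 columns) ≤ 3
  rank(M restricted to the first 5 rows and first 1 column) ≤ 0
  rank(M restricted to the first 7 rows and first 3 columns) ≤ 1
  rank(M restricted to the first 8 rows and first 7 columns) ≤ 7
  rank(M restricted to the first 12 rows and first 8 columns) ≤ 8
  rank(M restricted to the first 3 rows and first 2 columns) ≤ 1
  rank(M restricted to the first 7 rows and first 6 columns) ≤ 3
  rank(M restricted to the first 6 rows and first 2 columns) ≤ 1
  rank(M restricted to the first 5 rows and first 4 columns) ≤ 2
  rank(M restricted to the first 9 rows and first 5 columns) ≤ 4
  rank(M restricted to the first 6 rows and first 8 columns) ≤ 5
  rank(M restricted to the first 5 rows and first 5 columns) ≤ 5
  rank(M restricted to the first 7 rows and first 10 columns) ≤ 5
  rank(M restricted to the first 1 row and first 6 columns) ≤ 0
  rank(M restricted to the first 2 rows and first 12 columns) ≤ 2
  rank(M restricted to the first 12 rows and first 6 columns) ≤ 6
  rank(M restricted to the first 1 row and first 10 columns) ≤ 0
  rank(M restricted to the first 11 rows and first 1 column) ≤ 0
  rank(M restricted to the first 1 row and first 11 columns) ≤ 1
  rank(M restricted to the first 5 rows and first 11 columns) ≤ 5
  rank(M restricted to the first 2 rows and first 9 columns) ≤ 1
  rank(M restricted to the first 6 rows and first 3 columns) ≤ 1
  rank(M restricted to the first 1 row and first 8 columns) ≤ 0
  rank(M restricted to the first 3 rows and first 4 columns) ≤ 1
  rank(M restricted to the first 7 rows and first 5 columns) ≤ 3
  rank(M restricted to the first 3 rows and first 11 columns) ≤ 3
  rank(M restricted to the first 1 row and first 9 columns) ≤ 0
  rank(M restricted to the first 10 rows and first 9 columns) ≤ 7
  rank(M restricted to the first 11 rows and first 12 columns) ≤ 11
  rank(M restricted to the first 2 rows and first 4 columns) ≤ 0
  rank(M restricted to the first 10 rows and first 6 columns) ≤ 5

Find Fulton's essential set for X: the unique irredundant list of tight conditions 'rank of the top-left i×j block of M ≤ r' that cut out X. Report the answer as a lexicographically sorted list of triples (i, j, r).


Rank table r_w(12×12) implied by the 34 constraints:

  R[1]: 0 0 0 0 0 0 0 0 0 0 1 1
  R[2]: 0 0 0 0 1 1 1 1 1 1 2 2
  R[3]: 0 1 1 1 2 2 2 2 2 2 3 3
  R[4]: 0 1 1 2 3 3 3 3 3 3 4 4
  R[5]: 0 1 1 2 3 3 3 4 4 4 5 5
  R[6]: 0 1 1 2 3 3 4 5 5 5 6 6
  R[7]: 0 1 1 2 3 3 4 5 5 5 6 7
  R[8]: 0 1 2 3 4 4 5 6 6 6 7 8
  R[9]: 0 1 2 3 4 5 6 7 7 7 8 9
  R[10]: 0 1 2 3 4 5 6 7 7 8 9 10
  R[11]: 0 1 2 3 4 5 6 7 8 9 10 11
  R[12]: 1 2 3 4 5 6 7 8 9 10 11 12

second differences of R give the permutation w = (11, 5, 2, 4, 8, 7, 12, 3, 6, 10, 9, 1).

Fulton essential set (8 of the 34 Rothe cells):

[(1, 10, 0), (2, 4, 0), (5, 7, 3), (7, 3, 1), (7, 6, 3), (7, 10, 5), (10, 9, 7), (11, 1, 0)]


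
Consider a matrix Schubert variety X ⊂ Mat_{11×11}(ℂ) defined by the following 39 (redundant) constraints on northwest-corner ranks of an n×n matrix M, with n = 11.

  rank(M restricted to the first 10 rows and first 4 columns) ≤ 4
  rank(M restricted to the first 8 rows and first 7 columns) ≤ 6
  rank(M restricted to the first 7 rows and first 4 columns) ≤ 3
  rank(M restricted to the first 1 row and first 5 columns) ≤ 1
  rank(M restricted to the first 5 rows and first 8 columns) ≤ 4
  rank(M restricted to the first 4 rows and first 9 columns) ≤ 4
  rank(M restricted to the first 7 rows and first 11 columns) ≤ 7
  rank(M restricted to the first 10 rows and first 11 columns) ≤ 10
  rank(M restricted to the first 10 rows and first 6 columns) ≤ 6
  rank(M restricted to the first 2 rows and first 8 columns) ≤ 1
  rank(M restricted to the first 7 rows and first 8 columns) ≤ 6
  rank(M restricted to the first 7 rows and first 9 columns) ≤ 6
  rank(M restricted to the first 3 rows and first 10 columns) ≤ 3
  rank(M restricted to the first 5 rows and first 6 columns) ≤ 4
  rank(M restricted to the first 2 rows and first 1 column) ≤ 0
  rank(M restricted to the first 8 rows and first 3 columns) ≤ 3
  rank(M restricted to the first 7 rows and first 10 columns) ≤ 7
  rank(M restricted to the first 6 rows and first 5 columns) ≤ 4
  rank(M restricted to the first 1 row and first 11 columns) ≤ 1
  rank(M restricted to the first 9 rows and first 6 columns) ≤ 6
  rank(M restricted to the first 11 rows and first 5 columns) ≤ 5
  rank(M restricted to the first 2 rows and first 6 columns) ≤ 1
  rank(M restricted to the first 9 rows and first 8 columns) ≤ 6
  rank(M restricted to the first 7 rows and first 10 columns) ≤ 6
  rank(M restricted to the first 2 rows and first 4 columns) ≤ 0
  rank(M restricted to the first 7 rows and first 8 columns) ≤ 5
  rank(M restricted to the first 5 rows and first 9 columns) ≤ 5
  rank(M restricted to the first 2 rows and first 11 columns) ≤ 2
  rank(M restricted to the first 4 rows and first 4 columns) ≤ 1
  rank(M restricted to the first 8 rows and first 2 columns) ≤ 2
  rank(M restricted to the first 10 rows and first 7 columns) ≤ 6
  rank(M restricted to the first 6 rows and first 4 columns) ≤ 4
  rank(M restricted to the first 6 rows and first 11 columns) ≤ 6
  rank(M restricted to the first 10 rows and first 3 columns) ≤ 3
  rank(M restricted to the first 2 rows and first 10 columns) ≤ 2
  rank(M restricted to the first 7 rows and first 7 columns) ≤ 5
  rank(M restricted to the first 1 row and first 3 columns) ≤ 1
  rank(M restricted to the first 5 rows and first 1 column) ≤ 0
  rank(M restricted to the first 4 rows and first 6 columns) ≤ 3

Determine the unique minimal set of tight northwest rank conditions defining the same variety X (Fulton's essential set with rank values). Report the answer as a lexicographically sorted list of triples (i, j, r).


Reconstructing r_w from the 39 given conditions:

  0, 0, 0, 0, 1, 1, 1, 1, 1, 1, 1
  0, 0, 0, 0, 1, 1, 1, 1, 2, 2, 2
  0, 1, 1, 1, 2, 2, 2, 2, 3, 3, 3
  0, 1, 1, 1, 2, 3, 3, 3, 4, 4, 4
  0, 1, 2, 2, 3, 4, 4, 4, 5, 5, 5
  1, 2, 3, 3, 4, 5, 5, 5, 6, 6, 6
  1, 2, 3, 3, 4, 5, 5, 5, 6, 6, 7
  1, 2, 3, 4, 5, 6, 6, 6, 7, 7, 8
  1, 2, 3, 4, 5, 6, 6, 6, 7, 8, 9
  1, 2, 3, 4, 5, 6, 6, 7, 8, 9, 10
  1, 2, 3, 4, 5, 6, 7, 8, 9, 10, 11

so w = (5, 9, 2, 6, 3, 1, 11, 4, 10, 8, 7).

ℓ(w)=23; the 9 essential cells (i,j,r):

[(2, 4, 0), (2, 8, 1), (4, 4, 1), (5, 1, 0), (7, 4, 3), (7, 8, 5), (7, 10, 6), (9, 8, 6), (10, 7, 6)]


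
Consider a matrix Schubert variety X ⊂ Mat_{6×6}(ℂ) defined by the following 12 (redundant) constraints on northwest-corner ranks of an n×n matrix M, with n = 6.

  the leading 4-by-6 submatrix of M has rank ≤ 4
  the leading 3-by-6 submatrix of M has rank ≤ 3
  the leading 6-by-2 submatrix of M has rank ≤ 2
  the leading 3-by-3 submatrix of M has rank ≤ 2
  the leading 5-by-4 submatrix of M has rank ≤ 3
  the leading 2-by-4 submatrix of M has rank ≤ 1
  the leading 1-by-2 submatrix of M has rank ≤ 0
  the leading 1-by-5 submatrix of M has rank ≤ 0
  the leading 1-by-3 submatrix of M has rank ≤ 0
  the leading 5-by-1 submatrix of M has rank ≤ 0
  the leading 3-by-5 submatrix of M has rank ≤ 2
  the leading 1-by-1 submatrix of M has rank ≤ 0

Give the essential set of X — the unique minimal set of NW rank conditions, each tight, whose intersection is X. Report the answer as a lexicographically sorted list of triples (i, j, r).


Propagating the 12 rank bounds to every northwest block:

  row 1: 0 | 0 | 0 | 0 | 0 | 1
  row 2: 0 | 1 | 1 | 1 | 1 | 2
  row 3: 0 | 1 | 2 | 2 | 2 | 3
  row 4: 0 | 1 | 2 | 3 | 3 | 4
  row 5: 0 | 1 | 2 | 3 | 4 | 5
  row 6: 1 | 2 | 3 | 4 | 5 | 6

reading off 1-entries of Δ²R: w = (6, 2, 3, 4, 5, 1).

Rothe diagram D(w) (9 cells), 2 SE-corners (essential conditions):

[(1, 5, 0), (5, 1, 0)]


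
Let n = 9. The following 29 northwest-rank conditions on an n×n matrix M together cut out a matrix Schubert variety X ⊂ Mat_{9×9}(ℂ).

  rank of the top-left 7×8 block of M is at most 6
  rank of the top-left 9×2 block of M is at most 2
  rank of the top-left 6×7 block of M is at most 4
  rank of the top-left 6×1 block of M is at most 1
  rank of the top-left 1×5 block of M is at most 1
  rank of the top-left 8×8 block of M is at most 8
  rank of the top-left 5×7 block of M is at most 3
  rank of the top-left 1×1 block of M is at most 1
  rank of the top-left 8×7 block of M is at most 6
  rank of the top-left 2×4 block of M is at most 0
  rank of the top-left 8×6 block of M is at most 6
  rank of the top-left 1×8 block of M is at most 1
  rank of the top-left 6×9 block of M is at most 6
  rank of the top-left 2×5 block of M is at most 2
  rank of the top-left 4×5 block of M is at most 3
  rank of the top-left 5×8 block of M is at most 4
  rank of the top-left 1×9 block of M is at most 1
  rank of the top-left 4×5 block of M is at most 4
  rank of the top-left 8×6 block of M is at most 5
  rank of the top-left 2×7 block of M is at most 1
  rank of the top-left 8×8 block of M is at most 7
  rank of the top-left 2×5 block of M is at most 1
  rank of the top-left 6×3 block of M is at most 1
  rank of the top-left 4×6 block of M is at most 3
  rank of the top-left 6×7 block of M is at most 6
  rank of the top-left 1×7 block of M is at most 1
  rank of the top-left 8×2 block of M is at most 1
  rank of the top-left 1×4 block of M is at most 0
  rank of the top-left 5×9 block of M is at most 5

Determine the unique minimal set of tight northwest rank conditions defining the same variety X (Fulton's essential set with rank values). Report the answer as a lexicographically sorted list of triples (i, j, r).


Propagating the 29 rank bounds to every northwest block:

  i=1: 0  0  0  0  1  1  1  1  1
  i=2: 0  0  0  0  1  1  1  2  2
  i=3: 1  1  1  1  2  2  2  3  3
  i=4: 1  1  1  2  3  3  3  4  4
  i=5: 1  1  1  2  3  3  3  4  5
  i=6: 1  1  1  2  3  4  4  5  6
  i=7: 1  1  2  3  4  5  5  6  7
  i=8: 1  1  2  3  4  5  6  7  8
  i=9: 1  2  3  4  5  6  7  8  9

reading off 1-entries of Δ²R: w = (5, 8, 1, 4, 9, 6, 3, 7, 2).

D(w) has 20 cells with 5 SE-corners; essential set:

[(2, 4, 0), (2, 7, 1), (5, 7, 3), (6, 3, 1), (8, 2, 1)]


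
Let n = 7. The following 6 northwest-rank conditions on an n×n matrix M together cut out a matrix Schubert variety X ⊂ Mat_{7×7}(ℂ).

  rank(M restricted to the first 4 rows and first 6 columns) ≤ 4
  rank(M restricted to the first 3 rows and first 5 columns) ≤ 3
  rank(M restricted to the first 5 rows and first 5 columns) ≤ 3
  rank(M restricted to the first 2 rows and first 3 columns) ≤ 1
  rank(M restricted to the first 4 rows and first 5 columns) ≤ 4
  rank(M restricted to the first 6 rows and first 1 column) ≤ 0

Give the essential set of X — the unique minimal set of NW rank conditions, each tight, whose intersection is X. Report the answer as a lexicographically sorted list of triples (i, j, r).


Rank table r_w(7×7) implied by the 6 constraints:

  row 1: 0  1  1  1  1  1  1
  row 2: 0  1  1  2  2  2  2
  row 3: 0  1  2  3  3  3  3
  row 4: 0  1  2  3  3  4  4
  row 5: 0  1  2  3  3  4  5
  row 6: 0  1  2  3  4  5  6
  row 7: 1  2  3  4  5  6  7

the unique w with this rank table is (2, 4, 3, 6, 7, 5, 1).

ℓ(w)=9; the 3 essential cells (i,j,r):

[(2, 3, 1), (5, 5, 3), (6, 1, 0)]


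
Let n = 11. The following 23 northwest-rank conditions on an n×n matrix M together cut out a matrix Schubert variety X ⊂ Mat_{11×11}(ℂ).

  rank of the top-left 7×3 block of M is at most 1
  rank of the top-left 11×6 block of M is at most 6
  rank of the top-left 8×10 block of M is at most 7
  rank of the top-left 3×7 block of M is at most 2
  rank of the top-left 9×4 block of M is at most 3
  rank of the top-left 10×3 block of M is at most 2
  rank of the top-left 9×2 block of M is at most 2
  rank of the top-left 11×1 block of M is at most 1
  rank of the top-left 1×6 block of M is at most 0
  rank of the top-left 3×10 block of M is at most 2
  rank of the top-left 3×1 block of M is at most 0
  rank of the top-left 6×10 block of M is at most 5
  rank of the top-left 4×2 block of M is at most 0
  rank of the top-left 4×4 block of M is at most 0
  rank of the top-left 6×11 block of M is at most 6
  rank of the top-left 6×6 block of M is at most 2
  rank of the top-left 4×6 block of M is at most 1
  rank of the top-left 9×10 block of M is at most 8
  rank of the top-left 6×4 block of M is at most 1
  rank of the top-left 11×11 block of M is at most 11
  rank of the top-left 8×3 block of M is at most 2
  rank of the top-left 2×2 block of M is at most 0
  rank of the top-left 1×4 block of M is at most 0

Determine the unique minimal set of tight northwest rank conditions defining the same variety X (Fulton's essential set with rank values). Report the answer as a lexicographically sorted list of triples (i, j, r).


Reconstructing r_w from the 23 given conditions:

  i=1: 0 0 0 0 0 0 1 1 1 1 1
  i=2: 0 0 0 0 1 1 2 2 2 2 2
  i=3: 0 0 0 0 1 1 2 2 2 2 3
  i=4: 0 0 0 0 1 1 2 3 3 3 4
  i=5: 1 1 1 1 2 2 3 4 4 4 5
  i=6: 1 1 1 1 2 2 3 4 5 5 6
  i=7: 1 1 1 2 3 3 4 5 6 6 7
  i=8: 1 2 2 3 4 4 5 6 7 7 8
  i=9: 1 2 2 3 4 5 6 7 8 8 9
  i=10: 1 2 2 3 4 5 6 7 8 9 10
  i=11: 1 2 3 4 5 6 7 8 9 10 11

the unique w with this rank table is (7, 5, 11, 8, 1, 9, 4, 2, 6, 10, 3).

D(w) has 31 cells with 8 SE-corners; essential set:

[(1, 6, 0), (3, 10, 2), (4, 4, 0), (4, 6, 1), (6, 4, 1), (6, 6, 2), (7, 3, 1), (10, 3, 2)]


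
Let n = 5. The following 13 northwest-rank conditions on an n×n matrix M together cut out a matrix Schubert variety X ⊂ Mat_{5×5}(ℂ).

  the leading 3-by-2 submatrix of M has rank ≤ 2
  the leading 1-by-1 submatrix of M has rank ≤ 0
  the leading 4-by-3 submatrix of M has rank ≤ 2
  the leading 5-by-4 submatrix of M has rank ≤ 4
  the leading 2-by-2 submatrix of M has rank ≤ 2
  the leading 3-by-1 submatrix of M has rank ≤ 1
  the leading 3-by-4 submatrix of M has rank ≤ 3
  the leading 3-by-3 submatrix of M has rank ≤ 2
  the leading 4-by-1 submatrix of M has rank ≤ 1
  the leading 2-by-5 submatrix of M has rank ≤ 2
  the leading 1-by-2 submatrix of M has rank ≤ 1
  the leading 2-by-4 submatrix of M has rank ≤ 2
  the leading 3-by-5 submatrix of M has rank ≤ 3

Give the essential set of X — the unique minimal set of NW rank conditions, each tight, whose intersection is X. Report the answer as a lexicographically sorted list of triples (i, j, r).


Rank table r_w(5×5) implied by the 13 constraints:

  row 1: 0 | 1 | 1 | 1 | 1
  row 2: 1 | 2 | 2 | 2 | 2
  row 3: 1 | 2 | 2 | 3 | 3
  row 4: 1 | 2 | 2 | 3 | 4
  row 5: 1 | 2 | 3 | 4 | 5

hence w(1..5) = (2, 1, 4, 5, 3).

D(w) has 3 cells with 2 SE-corners; essential set:

[(1, 1, 0), (4, 3, 2)]


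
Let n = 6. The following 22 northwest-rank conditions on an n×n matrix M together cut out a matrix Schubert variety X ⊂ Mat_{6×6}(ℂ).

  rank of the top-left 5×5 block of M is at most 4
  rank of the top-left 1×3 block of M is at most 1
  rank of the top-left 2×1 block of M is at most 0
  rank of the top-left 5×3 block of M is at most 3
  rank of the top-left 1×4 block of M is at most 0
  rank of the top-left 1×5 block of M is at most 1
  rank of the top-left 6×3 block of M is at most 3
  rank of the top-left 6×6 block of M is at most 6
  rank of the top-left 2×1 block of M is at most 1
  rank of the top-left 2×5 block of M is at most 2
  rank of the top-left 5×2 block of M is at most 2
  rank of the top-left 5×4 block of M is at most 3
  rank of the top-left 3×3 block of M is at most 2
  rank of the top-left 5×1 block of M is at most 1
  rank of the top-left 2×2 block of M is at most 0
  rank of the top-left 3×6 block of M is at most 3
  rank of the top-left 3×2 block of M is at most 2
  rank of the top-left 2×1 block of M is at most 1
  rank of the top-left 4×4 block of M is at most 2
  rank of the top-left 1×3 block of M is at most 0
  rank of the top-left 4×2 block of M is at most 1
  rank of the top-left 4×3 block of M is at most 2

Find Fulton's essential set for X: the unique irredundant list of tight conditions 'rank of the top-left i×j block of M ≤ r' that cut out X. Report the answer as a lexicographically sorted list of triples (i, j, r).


Computing R[i][j] = min implied NW-rank bound (n=6, 22 conditions):

  i=1: 0  0  0  0  1  1
  i=2: 0  0  1  1  2  2
  i=3: 1  1  2  2  3  3
  i=4: 1  1  2  2  3  4
  i=5: 1  2  3  3  4  5
  i=6: 1  2  3  4  5  6

hence w(1..6) = (5, 3, 1, 6, 2, 4).

4 SE-corners of the 8-cell Rothe diagram give Ess(w):

[(1, 4, 0), (2, 2, 0), (4, 2, 1), (4, 4, 2)]


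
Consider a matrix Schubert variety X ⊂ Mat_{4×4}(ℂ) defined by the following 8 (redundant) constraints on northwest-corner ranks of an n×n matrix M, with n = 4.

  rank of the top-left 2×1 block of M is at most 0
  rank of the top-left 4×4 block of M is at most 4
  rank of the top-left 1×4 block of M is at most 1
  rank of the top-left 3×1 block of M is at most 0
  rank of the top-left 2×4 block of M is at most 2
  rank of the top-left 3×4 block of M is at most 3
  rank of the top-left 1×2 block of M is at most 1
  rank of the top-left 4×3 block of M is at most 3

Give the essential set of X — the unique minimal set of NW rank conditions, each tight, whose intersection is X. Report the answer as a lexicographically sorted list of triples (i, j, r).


Reconstructing r_w from the 8 given conditions:

  R[1]: 0, 1, 1, 1
  R[2]: 0, 1, 2, 2
  R[3]: 0, 1, 2, 3
  R[4]: 1, 2, 3, 4

hence w(1..4) = (2, 3, 4, 1).

Fulton essential set (1 of the 3 Rothe cells):

[(3, 1, 0)]


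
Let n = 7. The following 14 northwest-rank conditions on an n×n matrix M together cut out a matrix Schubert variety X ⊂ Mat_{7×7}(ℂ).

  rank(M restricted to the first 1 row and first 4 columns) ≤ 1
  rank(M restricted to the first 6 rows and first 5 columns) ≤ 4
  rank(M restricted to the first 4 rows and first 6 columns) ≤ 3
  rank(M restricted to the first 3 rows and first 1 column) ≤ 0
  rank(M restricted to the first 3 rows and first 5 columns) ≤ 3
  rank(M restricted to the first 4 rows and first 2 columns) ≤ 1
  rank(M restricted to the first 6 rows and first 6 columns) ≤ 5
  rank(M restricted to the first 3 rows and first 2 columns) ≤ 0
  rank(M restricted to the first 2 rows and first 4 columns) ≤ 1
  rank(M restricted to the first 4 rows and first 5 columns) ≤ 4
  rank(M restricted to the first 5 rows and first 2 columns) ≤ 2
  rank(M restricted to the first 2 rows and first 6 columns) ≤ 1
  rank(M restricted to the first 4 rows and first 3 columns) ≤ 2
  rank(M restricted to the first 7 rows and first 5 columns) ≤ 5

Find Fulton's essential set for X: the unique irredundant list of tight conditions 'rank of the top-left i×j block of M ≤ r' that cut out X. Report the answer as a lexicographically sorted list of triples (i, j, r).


Recovering R(i,j) via the rank-extension bound from the 14 conditions:

  R[1]: 0, 0, 1, 1, 1, 1, 1
  R[2]: 0, 0, 1, 1, 1, 1, 2
  R[3]: 0, 0, 1, 2, 2, 2, 3
  R[4]: 1, 1, 2, 3, 3, 3, 4
  R[5]: 1, 2, 3, 4, 4, 4, 5
  R[6]: 1, 2, 3, 4, 4, 5, 6
  R[7]: 1, 2, 3, 4, 5, 6, 7

the unique w with this rank table is (3, 7, 4, 1, 2, 6, 5).

D(w) has 10 cells with 3 SE-corners; essential set:

[(2, 6, 1), (3, 2, 0), (6, 5, 4)]


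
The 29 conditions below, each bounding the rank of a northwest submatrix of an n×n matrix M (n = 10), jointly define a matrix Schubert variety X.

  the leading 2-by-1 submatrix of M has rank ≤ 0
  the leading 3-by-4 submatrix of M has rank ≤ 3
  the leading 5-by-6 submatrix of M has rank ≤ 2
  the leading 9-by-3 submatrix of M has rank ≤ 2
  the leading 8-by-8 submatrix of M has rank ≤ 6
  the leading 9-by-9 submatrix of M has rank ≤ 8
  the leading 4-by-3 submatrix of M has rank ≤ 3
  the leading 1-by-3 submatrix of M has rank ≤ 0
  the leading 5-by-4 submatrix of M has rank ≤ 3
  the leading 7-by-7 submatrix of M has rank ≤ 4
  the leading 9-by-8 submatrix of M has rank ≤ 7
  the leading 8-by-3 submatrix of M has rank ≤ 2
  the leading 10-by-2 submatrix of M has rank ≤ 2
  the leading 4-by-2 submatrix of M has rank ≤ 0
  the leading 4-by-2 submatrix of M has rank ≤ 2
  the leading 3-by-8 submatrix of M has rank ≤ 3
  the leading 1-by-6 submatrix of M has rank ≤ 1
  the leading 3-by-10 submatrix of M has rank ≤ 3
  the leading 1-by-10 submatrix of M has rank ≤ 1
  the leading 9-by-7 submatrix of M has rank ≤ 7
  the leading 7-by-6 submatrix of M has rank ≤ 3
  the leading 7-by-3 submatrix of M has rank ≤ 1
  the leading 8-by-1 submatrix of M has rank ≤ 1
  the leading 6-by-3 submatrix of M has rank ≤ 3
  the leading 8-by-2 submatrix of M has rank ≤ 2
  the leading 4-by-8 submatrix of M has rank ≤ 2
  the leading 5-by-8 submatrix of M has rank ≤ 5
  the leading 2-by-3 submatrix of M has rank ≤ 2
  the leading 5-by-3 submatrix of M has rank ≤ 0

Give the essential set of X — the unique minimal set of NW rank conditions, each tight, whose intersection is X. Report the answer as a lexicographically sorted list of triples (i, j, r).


The tightest implied rank at each (i,j), from the 29 conditions:

  row 1: 0 | 0 | 0 | 1 | 1 | 1 | 1 | 1 | 1 | 1
  row 2: 0 | 0 | 0 | 1 | 2 | 2 | 2 | 2 | 2 | 2
  row 3: 0 | 0 | 0 | 1 | 2 | 2 | 2 | 2 | 3 | 3
  row 4: 0 | 0 | 0 | 1 | 2 | 2 | 2 | 2 | 3 | 4
  row 5: 0 | 0 | 0 | 1 | 2 | 2 | 3 | 3 | 4 | 5
  row 6: 1 | 1 | 1 | 2 | 3 | 3 | 4 | 4 | 5 | 6
  row 7: 1 | 1 | 1 | 2 | 3 | 3 | 4 | 5 | 6 | 7
  row 8: 1 | 2 | 2 | 3 | 4 | 4 | 5 | 6 | 7 | 8
  row 9: 1 | 2 | 2 | 3 | 4 | 5 | 6 | 7 | 8 | 9
  row 10: 1 | 2 | 3 | 4 | 5 | 6 | 7 | 8 | 9 | 10

reading off 1-entries of Δ²R: w = (4, 5, 9, 10, 7, 1, 8, 2, 6, 3).

ℓ(w)=26; the 6 essential cells (i,j,r):

[(4, 8, 2), (5, 3, 0), (5, 6, 2), (7, 3, 1), (7, 6, 3), (9, 3, 2)]


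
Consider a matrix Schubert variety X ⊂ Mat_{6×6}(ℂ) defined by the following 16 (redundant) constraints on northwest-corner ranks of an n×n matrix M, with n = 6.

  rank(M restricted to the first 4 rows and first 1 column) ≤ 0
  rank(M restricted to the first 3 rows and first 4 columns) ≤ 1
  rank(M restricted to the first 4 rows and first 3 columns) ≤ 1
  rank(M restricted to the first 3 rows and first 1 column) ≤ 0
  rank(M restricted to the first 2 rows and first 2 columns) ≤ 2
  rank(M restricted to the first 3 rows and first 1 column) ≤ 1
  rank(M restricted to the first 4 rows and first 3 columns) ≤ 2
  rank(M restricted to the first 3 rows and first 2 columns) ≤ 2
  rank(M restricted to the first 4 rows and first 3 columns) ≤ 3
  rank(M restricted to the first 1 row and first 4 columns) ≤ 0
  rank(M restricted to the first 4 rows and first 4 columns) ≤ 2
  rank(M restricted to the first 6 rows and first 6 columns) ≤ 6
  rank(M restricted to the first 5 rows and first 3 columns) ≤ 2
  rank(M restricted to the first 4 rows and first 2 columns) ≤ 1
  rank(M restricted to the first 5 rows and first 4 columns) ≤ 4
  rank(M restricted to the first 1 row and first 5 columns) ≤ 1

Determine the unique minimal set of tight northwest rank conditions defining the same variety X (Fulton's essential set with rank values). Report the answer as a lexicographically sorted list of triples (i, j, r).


Rank table r_w(6×6) implied by the 16 constraints:

  row 1: 0 0 0 0 1 1
  row 2: 0 1 1 1 2 2
  row 3: 0 1 1 1 2 3
  row 4: 0 1 1 2 3 4
  row 5: 1 2 2 3 4 5
  row 6: 1 2 3 4 5 6

hence w(1..6) = (5, 2, 6, 4, 1, 3).

Rothe diagram D(w) (10 cells), 4 SE-corners (essential conditions):

[(1, 4, 0), (3, 4, 1), (4, 1, 0), (4, 3, 1)]


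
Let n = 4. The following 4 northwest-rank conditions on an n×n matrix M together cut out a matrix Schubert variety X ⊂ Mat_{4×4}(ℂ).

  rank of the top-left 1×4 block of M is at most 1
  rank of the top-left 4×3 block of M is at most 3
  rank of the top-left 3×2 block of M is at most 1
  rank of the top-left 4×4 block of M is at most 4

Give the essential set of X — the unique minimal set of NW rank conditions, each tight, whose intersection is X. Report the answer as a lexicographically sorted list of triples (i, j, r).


Rank table r_w(4×4) implied by the 4 constraints:

  1  1  1  1
  1  1  2  2
  1  1  2  3
  1  2  3  4

second differences of R give the permutation w = (1, 3, 4, 2).

ℓ(w)=2; the 1 essential cell (i,j,r):

[(3, 2, 1)]


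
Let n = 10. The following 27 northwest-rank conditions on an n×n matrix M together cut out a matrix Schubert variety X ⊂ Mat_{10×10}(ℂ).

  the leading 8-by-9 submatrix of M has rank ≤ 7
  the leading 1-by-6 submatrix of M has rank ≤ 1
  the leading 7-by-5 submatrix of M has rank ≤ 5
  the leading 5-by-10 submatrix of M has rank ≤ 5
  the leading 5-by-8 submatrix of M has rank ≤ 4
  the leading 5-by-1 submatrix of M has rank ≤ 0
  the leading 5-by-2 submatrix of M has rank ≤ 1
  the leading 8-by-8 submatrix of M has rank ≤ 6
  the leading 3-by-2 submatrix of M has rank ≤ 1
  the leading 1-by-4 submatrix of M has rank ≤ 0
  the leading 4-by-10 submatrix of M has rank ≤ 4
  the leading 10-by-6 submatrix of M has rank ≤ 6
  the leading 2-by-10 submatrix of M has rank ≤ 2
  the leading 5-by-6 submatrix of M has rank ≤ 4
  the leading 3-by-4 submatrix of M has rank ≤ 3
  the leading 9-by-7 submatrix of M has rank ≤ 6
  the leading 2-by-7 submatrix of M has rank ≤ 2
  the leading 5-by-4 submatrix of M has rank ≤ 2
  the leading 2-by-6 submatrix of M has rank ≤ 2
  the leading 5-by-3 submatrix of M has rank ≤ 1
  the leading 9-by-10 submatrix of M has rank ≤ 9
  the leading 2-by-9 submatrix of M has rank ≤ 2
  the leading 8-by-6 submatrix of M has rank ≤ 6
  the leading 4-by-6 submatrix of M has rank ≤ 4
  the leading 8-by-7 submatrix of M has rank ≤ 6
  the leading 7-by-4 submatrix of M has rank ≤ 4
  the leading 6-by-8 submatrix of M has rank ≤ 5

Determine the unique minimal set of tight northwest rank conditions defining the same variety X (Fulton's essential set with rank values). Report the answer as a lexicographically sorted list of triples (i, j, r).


Propagating the 27 rank bounds to every northwest block:

  R[1]: 0  0  0  0  1  1  1  1  1  1
  R[2]: 0  1  1  1  2  2  2  2  2  2
  R[3]: 0  1  1  2  3  3  3  3  3  3
  R[4]: 0  1  1  2  3  4  4  4  4  4
  R[5]: 0  1  1  2  3  4  4  4  5  5
  R[6]: 1  2  2  3  4  5  5  5  6  6
  R[7]: 1  2  3  4  5  6  6  6  7  7
  R[8]: 1  2  3  4  5  6  6  6  7  8
  R[9]: 1  2  3  4  5  6  6  7  8  9
  R[10]: 1  2  3  4  5  6  7  8  9  10

giving w = (5, 2, 4, 6, 9, 1, 3, 10, 8, 7) via Δ²R.

|D(w)|=16, |Ess(w)|=6:

[(1, 4, 0), (5, 1, 0), (5, 3, 1), (5, 8, 4), (8, 8, 6), (9, 7, 6)]


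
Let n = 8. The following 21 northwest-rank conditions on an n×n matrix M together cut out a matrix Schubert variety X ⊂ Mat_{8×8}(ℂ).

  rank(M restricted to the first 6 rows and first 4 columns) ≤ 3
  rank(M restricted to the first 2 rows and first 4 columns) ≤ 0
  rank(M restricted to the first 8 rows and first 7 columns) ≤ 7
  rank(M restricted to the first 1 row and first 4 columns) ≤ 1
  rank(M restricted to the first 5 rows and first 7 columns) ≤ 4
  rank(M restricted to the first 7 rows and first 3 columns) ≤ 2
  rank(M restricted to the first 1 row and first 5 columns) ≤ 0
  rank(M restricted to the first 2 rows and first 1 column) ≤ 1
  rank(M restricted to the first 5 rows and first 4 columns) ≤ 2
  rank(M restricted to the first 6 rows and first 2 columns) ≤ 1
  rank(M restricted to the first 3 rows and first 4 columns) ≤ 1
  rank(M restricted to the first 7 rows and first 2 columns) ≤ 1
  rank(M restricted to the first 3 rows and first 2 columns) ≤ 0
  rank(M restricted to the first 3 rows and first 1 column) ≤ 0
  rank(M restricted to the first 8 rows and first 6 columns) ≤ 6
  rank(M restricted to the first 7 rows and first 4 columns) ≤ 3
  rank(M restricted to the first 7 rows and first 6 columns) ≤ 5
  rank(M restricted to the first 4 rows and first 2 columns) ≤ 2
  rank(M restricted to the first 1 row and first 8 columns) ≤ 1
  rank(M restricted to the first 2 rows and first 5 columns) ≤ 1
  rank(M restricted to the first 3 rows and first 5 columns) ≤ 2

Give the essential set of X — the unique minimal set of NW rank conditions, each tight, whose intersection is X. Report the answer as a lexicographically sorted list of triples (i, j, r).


Recovering R(i,j) via the rank-extension bound from the 21 conditions:

  R[1]: 0  0  0  0  0  1  1  1
  R[2]: 0  0  0  0  1  2  2  2
  R[3]: 0  0  1  1  2  3  3  3
  R[4]: 1  1  2  2  3  4  4  4
  R[5]: 1  1  2  2  3  4  4  5
  R[6]: 1  1  2  3  4  5  5  6
  R[7]: 1  1  2  3  4  5  6  7
  R[8]: 1  2  3  4  5  6  7  8

second differences of R give the permutation w = (6, 5, 3, 1, 8, 4, 7, 2).

6 SE-corners of the 16-cell Rothe diagram give Ess(w):

[(1, 5, 0), (2, 4, 0), (3, 2, 0), (5, 4, 2), (5, 7, 4), (7, 2, 1)]


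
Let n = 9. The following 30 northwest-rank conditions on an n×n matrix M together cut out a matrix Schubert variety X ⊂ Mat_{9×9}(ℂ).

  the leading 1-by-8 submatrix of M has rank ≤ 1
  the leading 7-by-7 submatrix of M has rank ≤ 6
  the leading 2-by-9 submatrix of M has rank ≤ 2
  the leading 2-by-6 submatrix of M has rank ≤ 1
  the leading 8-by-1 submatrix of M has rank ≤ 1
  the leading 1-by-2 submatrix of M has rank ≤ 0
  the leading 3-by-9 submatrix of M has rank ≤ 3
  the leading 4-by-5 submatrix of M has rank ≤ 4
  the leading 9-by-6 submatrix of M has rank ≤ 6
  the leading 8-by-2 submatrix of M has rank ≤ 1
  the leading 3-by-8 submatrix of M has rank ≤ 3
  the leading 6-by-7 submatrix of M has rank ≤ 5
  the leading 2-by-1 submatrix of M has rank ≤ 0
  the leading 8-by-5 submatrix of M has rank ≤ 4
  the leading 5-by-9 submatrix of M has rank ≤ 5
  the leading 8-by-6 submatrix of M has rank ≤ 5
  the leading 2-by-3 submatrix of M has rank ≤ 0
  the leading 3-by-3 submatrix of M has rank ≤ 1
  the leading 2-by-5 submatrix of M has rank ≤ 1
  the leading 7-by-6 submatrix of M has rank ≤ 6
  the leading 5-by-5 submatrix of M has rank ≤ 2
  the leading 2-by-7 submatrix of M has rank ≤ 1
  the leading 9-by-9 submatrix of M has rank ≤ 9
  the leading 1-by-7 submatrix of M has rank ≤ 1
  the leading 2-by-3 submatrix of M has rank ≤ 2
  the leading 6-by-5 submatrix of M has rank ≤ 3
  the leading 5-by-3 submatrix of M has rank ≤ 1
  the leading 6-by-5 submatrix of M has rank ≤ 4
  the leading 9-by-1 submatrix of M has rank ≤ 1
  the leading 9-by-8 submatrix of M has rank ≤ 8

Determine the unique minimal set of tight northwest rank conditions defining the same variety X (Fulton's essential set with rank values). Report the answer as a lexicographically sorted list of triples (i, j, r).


Reconstructing r_w from the 30 given conditions:

  R[1]: 0 0 0 1 1 1 1 1 1
  R[2]: 0 0 0 1 1 1 1 2 2
  R[3]: 1 1 1 2 2 2 2 3 3
  R[4]: 1 1 1 2 2 3 3 4 4
  R[5]: 1 1 1 2 2 3 4 5 5
  R[6]: 1 1 2 3 3 4 5 6 6
  R[7]: 1 1 2 3 4 5 6 7 7
  R[8]: 1 1 2 3 4 5 6 7 8
  R[9]: 1 2 3 4 5 6 7 8 9

reading off 1-entries of Δ²R: w = (4, 8, 1, 6, 7, 3, 5, 9, 2).

Fulton essential set (5 of the 18 Rothe cells):

[(2, 3, 0), (2, 7, 1), (5, 3, 1), (5, 5, 2), (8, 2, 1)]


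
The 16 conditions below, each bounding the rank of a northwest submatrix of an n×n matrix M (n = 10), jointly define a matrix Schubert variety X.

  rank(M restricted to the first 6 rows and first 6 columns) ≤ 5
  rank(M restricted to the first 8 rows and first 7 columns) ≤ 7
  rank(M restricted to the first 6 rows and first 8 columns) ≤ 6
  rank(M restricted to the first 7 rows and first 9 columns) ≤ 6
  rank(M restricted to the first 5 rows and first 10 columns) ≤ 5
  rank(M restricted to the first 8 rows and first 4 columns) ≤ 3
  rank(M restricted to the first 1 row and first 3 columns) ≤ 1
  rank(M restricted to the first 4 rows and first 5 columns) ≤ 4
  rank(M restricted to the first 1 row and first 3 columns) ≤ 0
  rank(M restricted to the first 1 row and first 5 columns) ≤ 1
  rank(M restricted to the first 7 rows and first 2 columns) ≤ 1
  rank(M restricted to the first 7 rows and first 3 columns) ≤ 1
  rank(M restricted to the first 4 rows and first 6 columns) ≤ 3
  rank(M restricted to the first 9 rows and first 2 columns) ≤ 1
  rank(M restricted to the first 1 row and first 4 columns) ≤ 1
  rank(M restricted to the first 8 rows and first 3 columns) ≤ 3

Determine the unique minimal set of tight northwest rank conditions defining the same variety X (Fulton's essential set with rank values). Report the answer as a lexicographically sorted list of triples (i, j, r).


Reconstructing r_w from the 16 given conditions:

  i=1: 0 | 0 | 0 | 1 | 1 | 1 | 1 | 1 | 1 | 1
  i=2: 1 | 1 | 1 | 2 | 2 | 2 | 2 | 2 | 2 | 2
  i=3: 1 | 1 | 1 | 2 | 3 | 3 | 3 | 3 | 3 | 3
  i=4: 1 | 1 | 1 | 2 | 3 | 3 | 4 | 4 | 4 | 4
  i=5: 1 | 1 | 1 | 2 | 3 | 4 | 5 | 5 | 5 | 5
  i=6: 1 | 1 | 1 | 2 | 3 | 4 | 5 | 6 | 6 | 6
  i=7: 1 | 1 | 1 | 2 | 3 | 4 | 5 | 6 | 6 | 7
  i=8: 1 | 1 | 2 | 3 | 4 | 5 | 6 | 7 | 7 | 8
  i=9: 1 | 1 | 2 | 3 | 4 | 5 | 6 | 7 | 8 | 9
  i=10: 1 | 2 | 3 | 4 | 5 | 6 | 7 | 8 | 9 | 10

giving w = (4, 1, 5, 7, 6, 8, 10, 3, 9, 2) via Δ²R.

ℓ(w)=17; the 5 essential cells (i,j,r):

[(1, 3, 0), (4, 6, 3), (7, 3, 1), (7, 9, 6), (9, 2, 1)]


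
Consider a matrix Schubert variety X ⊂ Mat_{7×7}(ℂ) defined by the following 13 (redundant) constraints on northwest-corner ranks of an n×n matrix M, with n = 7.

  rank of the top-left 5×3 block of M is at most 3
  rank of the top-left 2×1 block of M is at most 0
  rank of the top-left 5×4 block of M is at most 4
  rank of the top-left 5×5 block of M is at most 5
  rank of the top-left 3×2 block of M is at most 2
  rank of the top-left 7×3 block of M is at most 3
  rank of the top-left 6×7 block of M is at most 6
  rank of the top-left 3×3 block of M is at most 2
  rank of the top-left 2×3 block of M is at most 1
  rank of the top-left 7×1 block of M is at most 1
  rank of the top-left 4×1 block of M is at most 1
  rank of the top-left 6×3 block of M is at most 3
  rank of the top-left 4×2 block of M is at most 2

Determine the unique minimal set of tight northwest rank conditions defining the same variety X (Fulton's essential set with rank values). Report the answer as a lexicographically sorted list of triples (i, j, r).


Rank table r_w(7×7) implied by the 13 constraints:

  0 1 1 1 1 1 1
  0 1 1 2 2 2 2
  1 2 2 3 3 3 3
  1 2 3 4 4 4 4
  1 2 3 4 5 5 5
  1 2 3 4 5 6 6
  1 2 3 4 5 6 7

the unique w with this rank table is (2, 4, 1, 3, 5, 6, 7).

2 SE-corners of the 3-cell Rothe diagram give Ess(w):

[(2, 1, 0), (2, 3, 1)]


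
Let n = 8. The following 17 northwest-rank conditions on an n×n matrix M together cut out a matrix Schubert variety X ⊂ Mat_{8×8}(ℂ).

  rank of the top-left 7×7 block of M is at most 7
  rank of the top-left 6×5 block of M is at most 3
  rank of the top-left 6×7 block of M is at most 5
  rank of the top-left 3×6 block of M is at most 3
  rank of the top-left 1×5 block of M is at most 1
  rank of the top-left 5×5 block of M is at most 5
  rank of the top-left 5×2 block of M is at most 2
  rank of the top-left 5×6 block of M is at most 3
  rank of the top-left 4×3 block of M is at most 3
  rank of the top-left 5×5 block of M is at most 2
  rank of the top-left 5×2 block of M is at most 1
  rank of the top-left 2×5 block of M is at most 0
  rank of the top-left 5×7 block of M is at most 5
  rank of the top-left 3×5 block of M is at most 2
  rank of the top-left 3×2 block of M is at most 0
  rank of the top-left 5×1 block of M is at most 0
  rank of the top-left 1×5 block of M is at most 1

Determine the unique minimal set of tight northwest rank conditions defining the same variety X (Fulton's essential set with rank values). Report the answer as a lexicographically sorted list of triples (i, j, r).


Recovering R(i,j) via the rank-extension bound from the 17 conditions:

  row 1: 0 | 0 | 0 | 0 | 0 | 1 | 1 | 1
  row 2: 0 | 0 | 0 | 0 | 0 | 1 | 2 | 2
  row 3: 0 | 0 | 1 | 1 | 1 | 2 | 3 | 3
  row 4: 0 | 1 | 2 | 2 | 2 | 3 | 4 | 4
  row 5: 0 | 1 | 2 | 2 | 2 | 3 | 4 | 5
  row 6: 1 | 2 | 3 | 3 | 3 | 4 | 5 | 6
  row 7: 1 | 2 | 3 | 4 | 4 | 5 | 6 | 7
  row 8: 1 | 2 | 3 | 4 | 5 | 6 | 7 | 8

hence w(1..8) = (6, 7, 3, 2, 8, 1, 4, 5).

4 SE-corners of the 16-cell Rothe diagram give Ess(w):

[(2, 5, 0), (3, 2, 0), (5, 1, 0), (5, 5, 2)]
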